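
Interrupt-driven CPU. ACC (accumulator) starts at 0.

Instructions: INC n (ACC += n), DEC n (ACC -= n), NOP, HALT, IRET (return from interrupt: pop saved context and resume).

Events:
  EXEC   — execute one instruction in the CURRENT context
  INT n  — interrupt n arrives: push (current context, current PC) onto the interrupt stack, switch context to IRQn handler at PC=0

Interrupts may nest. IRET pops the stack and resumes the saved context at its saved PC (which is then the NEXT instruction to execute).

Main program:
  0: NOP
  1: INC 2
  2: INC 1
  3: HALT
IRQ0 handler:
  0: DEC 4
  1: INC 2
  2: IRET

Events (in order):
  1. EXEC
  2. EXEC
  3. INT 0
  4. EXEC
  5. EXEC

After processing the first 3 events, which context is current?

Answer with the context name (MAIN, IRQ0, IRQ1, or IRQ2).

Event 1 (EXEC): [MAIN] PC=0: NOP
Event 2 (EXEC): [MAIN] PC=1: INC 2 -> ACC=2
Event 3 (INT 0): INT 0 arrives: push (MAIN, PC=2), enter IRQ0 at PC=0 (depth now 1)

Answer: IRQ0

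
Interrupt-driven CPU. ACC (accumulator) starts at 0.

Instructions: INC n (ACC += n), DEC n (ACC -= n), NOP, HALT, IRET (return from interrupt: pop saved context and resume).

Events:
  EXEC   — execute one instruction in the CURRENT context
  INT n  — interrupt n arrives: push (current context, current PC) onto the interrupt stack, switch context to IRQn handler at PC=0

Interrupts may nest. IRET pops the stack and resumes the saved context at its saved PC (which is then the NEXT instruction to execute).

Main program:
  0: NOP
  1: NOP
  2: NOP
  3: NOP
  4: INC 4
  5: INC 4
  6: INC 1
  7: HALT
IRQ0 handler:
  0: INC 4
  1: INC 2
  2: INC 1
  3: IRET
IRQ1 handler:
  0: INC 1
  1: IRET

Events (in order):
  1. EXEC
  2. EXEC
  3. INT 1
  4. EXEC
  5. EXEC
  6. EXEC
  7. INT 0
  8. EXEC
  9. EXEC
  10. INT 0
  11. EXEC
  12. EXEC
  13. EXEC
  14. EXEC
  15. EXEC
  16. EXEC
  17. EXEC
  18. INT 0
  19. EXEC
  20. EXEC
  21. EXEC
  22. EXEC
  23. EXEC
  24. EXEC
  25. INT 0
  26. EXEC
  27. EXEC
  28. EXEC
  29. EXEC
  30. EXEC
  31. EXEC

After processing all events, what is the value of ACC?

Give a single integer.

Event 1 (EXEC): [MAIN] PC=0: NOP
Event 2 (EXEC): [MAIN] PC=1: NOP
Event 3 (INT 1): INT 1 arrives: push (MAIN, PC=2), enter IRQ1 at PC=0 (depth now 1)
Event 4 (EXEC): [IRQ1] PC=0: INC 1 -> ACC=1
Event 5 (EXEC): [IRQ1] PC=1: IRET -> resume MAIN at PC=2 (depth now 0)
Event 6 (EXEC): [MAIN] PC=2: NOP
Event 7 (INT 0): INT 0 arrives: push (MAIN, PC=3), enter IRQ0 at PC=0 (depth now 1)
Event 8 (EXEC): [IRQ0] PC=0: INC 4 -> ACC=5
Event 9 (EXEC): [IRQ0] PC=1: INC 2 -> ACC=7
Event 10 (INT 0): INT 0 arrives: push (IRQ0, PC=2), enter IRQ0 at PC=0 (depth now 2)
Event 11 (EXEC): [IRQ0] PC=0: INC 4 -> ACC=11
Event 12 (EXEC): [IRQ0] PC=1: INC 2 -> ACC=13
Event 13 (EXEC): [IRQ0] PC=2: INC 1 -> ACC=14
Event 14 (EXEC): [IRQ0] PC=3: IRET -> resume IRQ0 at PC=2 (depth now 1)
Event 15 (EXEC): [IRQ0] PC=2: INC 1 -> ACC=15
Event 16 (EXEC): [IRQ0] PC=3: IRET -> resume MAIN at PC=3 (depth now 0)
Event 17 (EXEC): [MAIN] PC=3: NOP
Event 18 (INT 0): INT 0 arrives: push (MAIN, PC=4), enter IRQ0 at PC=0 (depth now 1)
Event 19 (EXEC): [IRQ0] PC=0: INC 4 -> ACC=19
Event 20 (EXEC): [IRQ0] PC=1: INC 2 -> ACC=21
Event 21 (EXEC): [IRQ0] PC=2: INC 1 -> ACC=22
Event 22 (EXEC): [IRQ0] PC=3: IRET -> resume MAIN at PC=4 (depth now 0)
Event 23 (EXEC): [MAIN] PC=4: INC 4 -> ACC=26
Event 24 (EXEC): [MAIN] PC=5: INC 4 -> ACC=30
Event 25 (INT 0): INT 0 arrives: push (MAIN, PC=6), enter IRQ0 at PC=0 (depth now 1)
Event 26 (EXEC): [IRQ0] PC=0: INC 4 -> ACC=34
Event 27 (EXEC): [IRQ0] PC=1: INC 2 -> ACC=36
Event 28 (EXEC): [IRQ0] PC=2: INC 1 -> ACC=37
Event 29 (EXEC): [IRQ0] PC=3: IRET -> resume MAIN at PC=6 (depth now 0)
Event 30 (EXEC): [MAIN] PC=6: INC 1 -> ACC=38
Event 31 (EXEC): [MAIN] PC=7: HALT

Answer: 38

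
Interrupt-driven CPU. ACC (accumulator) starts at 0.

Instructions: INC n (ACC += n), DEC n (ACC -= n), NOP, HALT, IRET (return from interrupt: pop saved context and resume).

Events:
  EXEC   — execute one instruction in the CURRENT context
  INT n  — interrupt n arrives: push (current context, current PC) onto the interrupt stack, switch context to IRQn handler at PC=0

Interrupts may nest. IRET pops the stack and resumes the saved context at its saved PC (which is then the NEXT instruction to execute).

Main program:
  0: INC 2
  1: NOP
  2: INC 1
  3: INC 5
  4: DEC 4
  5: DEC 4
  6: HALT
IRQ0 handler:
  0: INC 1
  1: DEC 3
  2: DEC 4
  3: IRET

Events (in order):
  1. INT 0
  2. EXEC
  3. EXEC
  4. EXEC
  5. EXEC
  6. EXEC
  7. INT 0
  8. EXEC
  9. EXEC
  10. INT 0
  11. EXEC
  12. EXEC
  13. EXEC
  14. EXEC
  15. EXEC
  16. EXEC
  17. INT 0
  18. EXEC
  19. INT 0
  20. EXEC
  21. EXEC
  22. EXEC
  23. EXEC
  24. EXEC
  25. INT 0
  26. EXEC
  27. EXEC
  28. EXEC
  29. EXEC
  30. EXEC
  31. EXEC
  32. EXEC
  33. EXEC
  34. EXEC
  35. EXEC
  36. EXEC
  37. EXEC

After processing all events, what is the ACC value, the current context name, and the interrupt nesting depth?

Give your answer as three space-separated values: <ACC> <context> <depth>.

Answer: -36 MAIN 0

Derivation:
Event 1 (INT 0): INT 0 arrives: push (MAIN, PC=0), enter IRQ0 at PC=0 (depth now 1)
Event 2 (EXEC): [IRQ0] PC=0: INC 1 -> ACC=1
Event 3 (EXEC): [IRQ0] PC=1: DEC 3 -> ACC=-2
Event 4 (EXEC): [IRQ0] PC=2: DEC 4 -> ACC=-6
Event 5 (EXEC): [IRQ0] PC=3: IRET -> resume MAIN at PC=0 (depth now 0)
Event 6 (EXEC): [MAIN] PC=0: INC 2 -> ACC=-4
Event 7 (INT 0): INT 0 arrives: push (MAIN, PC=1), enter IRQ0 at PC=0 (depth now 1)
Event 8 (EXEC): [IRQ0] PC=0: INC 1 -> ACC=-3
Event 9 (EXEC): [IRQ0] PC=1: DEC 3 -> ACC=-6
Event 10 (INT 0): INT 0 arrives: push (IRQ0, PC=2), enter IRQ0 at PC=0 (depth now 2)
Event 11 (EXEC): [IRQ0] PC=0: INC 1 -> ACC=-5
Event 12 (EXEC): [IRQ0] PC=1: DEC 3 -> ACC=-8
Event 13 (EXEC): [IRQ0] PC=2: DEC 4 -> ACC=-12
Event 14 (EXEC): [IRQ0] PC=3: IRET -> resume IRQ0 at PC=2 (depth now 1)
Event 15 (EXEC): [IRQ0] PC=2: DEC 4 -> ACC=-16
Event 16 (EXEC): [IRQ0] PC=3: IRET -> resume MAIN at PC=1 (depth now 0)
Event 17 (INT 0): INT 0 arrives: push (MAIN, PC=1), enter IRQ0 at PC=0 (depth now 1)
Event 18 (EXEC): [IRQ0] PC=0: INC 1 -> ACC=-15
Event 19 (INT 0): INT 0 arrives: push (IRQ0, PC=1), enter IRQ0 at PC=0 (depth now 2)
Event 20 (EXEC): [IRQ0] PC=0: INC 1 -> ACC=-14
Event 21 (EXEC): [IRQ0] PC=1: DEC 3 -> ACC=-17
Event 22 (EXEC): [IRQ0] PC=2: DEC 4 -> ACC=-21
Event 23 (EXEC): [IRQ0] PC=3: IRET -> resume IRQ0 at PC=1 (depth now 1)
Event 24 (EXEC): [IRQ0] PC=1: DEC 3 -> ACC=-24
Event 25 (INT 0): INT 0 arrives: push (IRQ0, PC=2), enter IRQ0 at PC=0 (depth now 2)
Event 26 (EXEC): [IRQ0] PC=0: INC 1 -> ACC=-23
Event 27 (EXEC): [IRQ0] PC=1: DEC 3 -> ACC=-26
Event 28 (EXEC): [IRQ0] PC=2: DEC 4 -> ACC=-30
Event 29 (EXEC): [IRQ0] PC=3: IRET -> resume IRQ0 at PC=2 (depth now 1)
Event 30 (EXEC): [IRQ0] PC=2: DEC 4 -> ACC=-34
Event 31 (EXEC): [IRQ0] PC=3: IRET -> resume MAIN at PC=1 (depth now 0)
Event 32 (EXEC): [MAIN] PC=1: NOP
Event 33 (EXEC): [MAIN] PC=2: INC 1 -> ACC=-33
Event 34 (EXEC): [MAIN] PC=3: INC 5 -> ACC=-28
Event 35 (EXEC): [MAIN] PC=4: DEC 4 -> ACC=-32
Event 36 (EXEC): [MAIN] PC=5: DEC 4 -> ACC=-36
Event 37 (EXEC): [MAIN] PC=6: HALT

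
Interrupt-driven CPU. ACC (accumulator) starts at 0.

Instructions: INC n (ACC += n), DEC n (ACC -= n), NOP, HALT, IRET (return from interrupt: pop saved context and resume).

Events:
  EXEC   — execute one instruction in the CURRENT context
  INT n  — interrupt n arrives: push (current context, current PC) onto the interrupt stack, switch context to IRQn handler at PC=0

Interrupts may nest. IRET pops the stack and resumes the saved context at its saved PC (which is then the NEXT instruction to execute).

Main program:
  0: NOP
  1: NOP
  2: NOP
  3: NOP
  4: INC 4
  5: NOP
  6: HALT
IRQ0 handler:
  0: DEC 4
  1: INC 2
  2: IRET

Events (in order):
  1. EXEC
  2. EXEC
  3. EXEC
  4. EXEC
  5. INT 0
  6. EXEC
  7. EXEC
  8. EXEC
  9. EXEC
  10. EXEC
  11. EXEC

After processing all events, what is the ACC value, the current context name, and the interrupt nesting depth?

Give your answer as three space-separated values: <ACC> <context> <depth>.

Answer: 2 MAIN 0

Derivation:
Event 1 (EXEC): [MAIN] PC=0: NOP
Event 2 (EXEC): [MAIN] PC=1: NOP
Event 3 (EXEC): [MAIN] PC=2: NOP
Event 4 (EXEC): [MAIN] PC=3: NOP
Event 5 (INT 0): INT 0 arrives: push (MAIN, PC=4), enter IRQ0 at PC=0 (depth now 1)
Event 6 (EXEC): [IRQ0] PC=0: DEC 4 -> ACC=-4
Event 7 (EXEC): [IRQ0] PC=1: INC 2 -> ACC=-2
Event 8 (EXEC): [IRQ0] PC=2: IRET -> resume MAIN at PC=4 (depth now 0)
Event 9 (EXEC): [MAIN] PC=4: INC 4 -> ACC=2
Event 10 (EXEC): [MAIN] PC=5: NOP
Event 11 (EXEC): [MAIN] PC=6: HALT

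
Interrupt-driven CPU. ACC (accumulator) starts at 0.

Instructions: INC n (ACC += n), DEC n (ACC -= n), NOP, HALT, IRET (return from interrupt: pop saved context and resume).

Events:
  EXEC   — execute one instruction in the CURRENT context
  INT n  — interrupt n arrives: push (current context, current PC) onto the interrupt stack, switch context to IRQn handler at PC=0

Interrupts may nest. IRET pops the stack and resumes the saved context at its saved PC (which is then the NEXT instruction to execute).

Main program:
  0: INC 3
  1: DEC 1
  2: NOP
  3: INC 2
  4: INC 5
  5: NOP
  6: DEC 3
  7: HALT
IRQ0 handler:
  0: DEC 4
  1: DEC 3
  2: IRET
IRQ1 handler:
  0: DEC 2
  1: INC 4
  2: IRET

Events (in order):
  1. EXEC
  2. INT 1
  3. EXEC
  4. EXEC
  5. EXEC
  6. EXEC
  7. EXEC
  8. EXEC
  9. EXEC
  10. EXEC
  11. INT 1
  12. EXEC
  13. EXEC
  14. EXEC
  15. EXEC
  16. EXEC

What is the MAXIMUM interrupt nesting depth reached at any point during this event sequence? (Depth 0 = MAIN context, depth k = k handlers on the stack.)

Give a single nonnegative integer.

Answer: 1

Derivation:
Event 1 (EXEC): [MAIN] PC=0: INC 3 -> ACC=3 [depth=0]
Event 2 (INT 1): INT 1 arrives: push (MAIN, PC=1), enter IRQ1 at PC=0 (depth now 1) [depth=1]
Event 3 (EXEC): [IRQ1] PC=0: DEC 2 -> ACC=1 [depth=1]
Event 4 (EXEC): [IRQ1] PC=1: INC 4 -> ACC=5 [depth=1]
Event 5 (EXEC): [IRQ1] PC=2: IRET -> resume MAIN at PC=1 (depth now 0) [depth=0]
Event 6 (EXEC): [MAIN] PC=1: DEC 1 -> ACC=4 [depth=0]
Event 7 (EXEC): [MAIN] PC=2: NOP [depth=0]
Event 8 (EXEC): [MAIN] PC=3: INC 2 -> ACC=6 [depth=0]
Event 9 (EXEC): [MAIN] PC=4: INC 5 -> ACC=11 [depth=0]
Event 10 (EXEC): [MAIN] PC=5: NOP [depth=0]
Event 11 (INT 1): INT 1 arrives: push (MAIN, PC=6), enter IRQ1 at PC=0 (depth now 1) [depth=1]
Event 12 (EXEC): [IRQ1] PC=0: DEC 2 -> ACC=9 [depth=1]
Event 13 (EXEC): [IRQ1] PC=1: INC 4 -> ACC=13 [depth=1]
Event 14 (EXEC): [IRQ1] PC=2: IRET -> resume MAIN at PC=6 (depth now 0) [depth=0]
Event 15 (EXEC): [MAIN] PC=6: DEC 3 -> ACC=10 [depth=0]
Event 16 (EXEC): [MAIN] PC=7: HALT [depth=0]
Max depth observed: 1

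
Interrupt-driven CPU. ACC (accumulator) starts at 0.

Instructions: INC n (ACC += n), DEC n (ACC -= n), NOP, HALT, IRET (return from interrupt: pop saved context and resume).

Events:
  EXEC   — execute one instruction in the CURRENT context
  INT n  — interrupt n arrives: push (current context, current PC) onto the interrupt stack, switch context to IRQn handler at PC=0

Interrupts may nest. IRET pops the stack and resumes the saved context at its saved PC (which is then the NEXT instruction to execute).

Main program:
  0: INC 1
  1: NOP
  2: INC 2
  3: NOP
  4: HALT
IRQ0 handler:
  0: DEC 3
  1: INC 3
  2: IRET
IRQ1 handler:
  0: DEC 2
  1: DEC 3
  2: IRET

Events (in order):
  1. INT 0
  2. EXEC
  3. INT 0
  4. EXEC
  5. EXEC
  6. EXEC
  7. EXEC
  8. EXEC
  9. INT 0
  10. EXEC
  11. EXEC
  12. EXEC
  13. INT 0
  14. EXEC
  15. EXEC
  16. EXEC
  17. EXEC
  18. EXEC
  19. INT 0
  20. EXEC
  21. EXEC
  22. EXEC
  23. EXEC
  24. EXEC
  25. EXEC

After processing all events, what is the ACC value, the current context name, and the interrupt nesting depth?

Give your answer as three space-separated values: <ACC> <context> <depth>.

Event 1 (INT 0): INT 0 arrives: push (MAIN, PC=0), enter IRQ0 at PC=0 (depth now 1)
Event 2 (EXEC): [IRQ0] PC=0: DEC 3 -> ACC=-3
Event 3 (INT 0): INT 0 arrives: push (IRQ0, PC=1), enter IRQ0 at PC=0 (depth now 2)
Event 4 (EXEC): [IRQ0] PC=0: DEC 3 -> ACC=-6
Event 5 (EXEC): [IRQ0] PC=1: INC 3 -> ACC=-3
Event 6 (EXEC): [IRQ0] PC=2: IRET -> resume IRQ0 at PC=1 (depth now 1)
Event 7 (EXEC): [IRQ0] PC=1: INC 3 -> ACC=0
Event 8 (EXEC): [IRQ0] PC=2: IRET -> resume MAIN at PC=0 (depth now 0)
Event 9 (INT 0): INT 0 arrives: push (MAIN, PC=0), enter IRQ0 at PC=0 (depth now 1)
Event 10 (EXEC): [IRQ0] PC=0: DEC 3 -> ACC=-3
Event 11 (EXEC): [IRQ0] PC=1: INC 3 -> ACC=0
Event 12 (EXEC): [IRQ0] PC=2: IRET -> resume MAIN at PC=0 (depth now 0)
Event 13 (INT 0): INT 0 arrives: push (MAIN, PC=0), enter IRQ0 at PC=0 (depth now 1)
Event 14 (EXEC): [IRQ0] PC=0: DEC 3 -> ACC=-3
Event 15 (EXEC): [IRQ0] PC=1: INC 3 -> ACC=0
Event 16 (EXEC): [IRQ0] PC=2: IRET -> resume MAIN at PC=0 (depth now 0)
Event 17 (EXEC): [MAIN] PC=0: INC 1 -> ACC=1
Event 18 (EXEC): [MAIN] PC=1: NOP
Event 19 (INT 0): INT 0 arrives: push (MAIN, PC=2), enter IRQ0 at PC=0 (depth now 1)
Event 20 (EXEC): [IRQ0] PC=0: DEC 3 -> ACC=-2
Event 21 (EXEC): [IRQ0] PC=1: INC 3 -> ACC=1
Event 22 (EXEC): [IRQ0] PC=2: IRET -> resume MAIN at PC=2 (depth now 0)
Event 23 (EXEC): [MAIN] PC=2: INC 2 -> ACC=3
Event 24 (EXEC): [MAIN] PC=3: NOP
Event 25 (EXEC): [MAIN] PC=4: HALT

Answer: 3 MAIN 0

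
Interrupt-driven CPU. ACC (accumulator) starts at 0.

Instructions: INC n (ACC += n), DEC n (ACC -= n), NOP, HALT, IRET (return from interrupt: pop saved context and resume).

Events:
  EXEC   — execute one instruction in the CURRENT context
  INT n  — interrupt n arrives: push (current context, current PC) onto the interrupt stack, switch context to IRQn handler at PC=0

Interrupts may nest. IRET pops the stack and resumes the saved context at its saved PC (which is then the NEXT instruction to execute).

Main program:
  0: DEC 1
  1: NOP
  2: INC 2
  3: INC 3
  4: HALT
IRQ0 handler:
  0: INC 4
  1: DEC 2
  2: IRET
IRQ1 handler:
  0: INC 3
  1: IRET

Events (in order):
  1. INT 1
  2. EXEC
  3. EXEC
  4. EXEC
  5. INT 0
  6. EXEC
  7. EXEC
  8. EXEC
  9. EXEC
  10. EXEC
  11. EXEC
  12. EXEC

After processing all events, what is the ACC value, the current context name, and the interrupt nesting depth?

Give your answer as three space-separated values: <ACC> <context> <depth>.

Event 1 (INT 1): INT 1 arrives: push (MAIN, PC=0), enter IRQ1 at PC=0 (depth now 1)
Event 2 (EXEC): [IRQ1] PC=0: INC 3 -> ACC=3
Event 3 (EXEC): [IRQ1] PC=1: IRET -> resume MAIN at PC=0 (depth now 0)
Event 4 (EXEC): [MAIN] PC=0: DEC 1 -> ACC=2
Event 5 (INT 0): INT 0 arrives: push (MAIN, PC=1), enter IRQ0 at PC=0 (depth now 1)
Event 6 (EXEC): [IRQ0] PC=0: INC 4 -> ACC=6
Event 7 (EXEC): [IRQ0] PC=1: DEC 2 -> ACC=4
Event 8 (EXEC): [IRQ0] PC=2: IRET -> resume MAIN at PC=1 (depth now 0)
Event 9 (EXEC): [MAIN] PC=1: NOP
Event 10 (EXEC): [MAIN] PC=2: INC 2 -> ACC=6
Event 11 (EXEC): [MAIN] PC=3: INC 3 -> ACC=9
Event 12 (EXEC): [MAIN] PC=4: HALT

Answer: 9 MAIN 0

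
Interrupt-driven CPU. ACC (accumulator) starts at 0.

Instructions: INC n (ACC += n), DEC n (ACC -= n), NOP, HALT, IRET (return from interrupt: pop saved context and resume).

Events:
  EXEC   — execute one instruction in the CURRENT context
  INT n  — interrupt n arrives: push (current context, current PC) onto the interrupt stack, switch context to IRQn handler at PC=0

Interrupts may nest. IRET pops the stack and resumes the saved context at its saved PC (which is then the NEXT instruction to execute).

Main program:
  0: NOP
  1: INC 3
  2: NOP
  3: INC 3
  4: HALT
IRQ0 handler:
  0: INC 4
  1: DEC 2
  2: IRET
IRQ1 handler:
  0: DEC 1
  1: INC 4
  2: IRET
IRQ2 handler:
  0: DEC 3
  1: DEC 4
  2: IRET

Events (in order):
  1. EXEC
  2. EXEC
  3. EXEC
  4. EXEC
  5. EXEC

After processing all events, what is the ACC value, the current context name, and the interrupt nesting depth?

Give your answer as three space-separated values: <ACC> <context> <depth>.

Event 1 (EXEC): [MAIN] PC=0: NOP
Event 2 (EXEC): [MAIN] PC=1: INC 3 -> ACC=3
Event 3 (EXEC): [MAIN] PC=2: NOP
Event 4 (EXEC): [MAIN] PC=3: INC 3 -> ACC=6
Event 5 (EXEC): [MAIN] PC=4: HALT

Answer: 6 MAIN 0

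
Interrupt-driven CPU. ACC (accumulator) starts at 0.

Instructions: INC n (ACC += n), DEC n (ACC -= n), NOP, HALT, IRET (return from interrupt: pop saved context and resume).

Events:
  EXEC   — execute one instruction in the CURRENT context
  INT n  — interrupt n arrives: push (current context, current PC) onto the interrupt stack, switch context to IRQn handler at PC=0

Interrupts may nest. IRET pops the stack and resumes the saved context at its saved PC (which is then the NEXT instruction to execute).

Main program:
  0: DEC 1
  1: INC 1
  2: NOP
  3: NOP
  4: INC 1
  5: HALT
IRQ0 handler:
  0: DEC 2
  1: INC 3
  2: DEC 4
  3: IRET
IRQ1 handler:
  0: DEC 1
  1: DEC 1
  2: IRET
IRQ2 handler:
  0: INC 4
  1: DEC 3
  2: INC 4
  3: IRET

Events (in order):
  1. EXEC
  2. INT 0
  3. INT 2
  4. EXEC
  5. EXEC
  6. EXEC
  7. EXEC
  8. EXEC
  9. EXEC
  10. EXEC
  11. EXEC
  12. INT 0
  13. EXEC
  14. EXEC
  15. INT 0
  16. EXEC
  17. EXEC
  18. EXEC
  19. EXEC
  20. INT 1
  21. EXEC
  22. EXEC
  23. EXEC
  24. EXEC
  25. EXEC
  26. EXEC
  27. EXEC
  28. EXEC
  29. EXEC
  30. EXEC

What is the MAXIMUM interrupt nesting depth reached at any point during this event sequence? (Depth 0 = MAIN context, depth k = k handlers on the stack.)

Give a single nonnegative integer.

Event 1 (EXEC): [MAIN] PC=0: DEC 1 -> ACC=-1 [depth=0]
Event 2 (INT 0): INT 0 arrives: push (MAIN, PC=1), enter IRQ0 at PC=0 (depth now 1) [depth=1]
Event 3 (INT 2): INT 2 arrives: push (IRQ0, PC=0), enter IRQ2 at PC=0 (depth now 2) [depth=2]
Event 4 (EXEC): [IRQ2] PC=0: INC 4 -> ACC=3 [depth=2]
Event 5 (EXEC): [IRQ2] PC=1: DEC 3 -> ACC=0 [depth=2]
Event 6 (EXEC): [IRQ2] PC=2: INC 4 -> ACC=4 [depth=2]
Event 7 (EXEC): [IRQ2] PC=3: IRET -> resume IRQ0 at PC=0 (depth now 1) [depth=1]
Event 8 (EXEC): [IRQ0] PC=0: DEC 2 -> ACC=2 [depth=1]
Event 9 (EXEC): [IRQ0] PC=1: INC 3 -> ACC=5 [depth=1]
Event 10 (EXEC): [IRQ0] PC=2: DEC 4 -> ACC=1 [depth=1]
Event 11 (EXEC): [IRQ0] PC=3: IRET -> resume MAIN at PC=1 (depth now 0) [depth=0]
Event 12 (INT 0): INT 0 arrives: push (MAIN, PC=1), enter IRQ0 at PC=0 (depth now 1) [depth=1]
Event 13 (EXEC): [IRQ0] PC=0: DEC 2 -> ACC=-1 [depth=1]
Event 14 (EXEC): [IRQ0] PC=1: INC 3 -> ACC=2 [depth=1]
Event 15 (INT 0): INT 0 arrives: push (IRQ0, PC=2), enter IRQ0 at PC=0 (depth now 2) [depth=2]
Event 16 (EXEC): [IRQ0] PC=0: DEC 2 -> ACC=0 [depth=2]
Event 17 (EXEC): [IRQ0] PC=1: INC 3 -> ACC=3 [depth=2]
Event 18 (EXEC): [IRQ0] PC=2: DEC 4 -> ACC=-1 [depth=2]
Event 19 (EXEC): [IRQ0] PC=3: IRET -> resume IRQ0 at PC=2 (depth now 1) [depth=1]
Event 20 (INT 1): INT 1 arrives: push (IRQ0, PC=2), enter IRQ1 at PC=0 (depth now 2) [depth=2]
Event 21 (EXEC): [IRQ1] PC=0: DEC 1 -> ACC=-2 [depth=2]
Event 22 (EXEC): [IRQ1] PC=1: DEC 1 -> ACC=-3 [depth=2]
Event 23 (EXEC): [IRQ1] PC=2: IRET -> resume IRQ0 at PC=2 (depth now 1) [depth=1]
Event 24 (EXEC): [IRQ0] PC=2: DEC 4 -> ACC=-7 [depth=1]
Event 25 (EXEC): [IRQ0] PC=3: IRET -> resume MAIN at PC=1 (depth now 0) [depth=0]
Event 26 (EXEC): [MAIN] PC=1: INC 1 -> ACC=-6 [depth=0]
Event 27 (EXEC): [MAIN] PC=2: NOP [depth=0]
Event 28 (EXEC): [MAIN] PC=3: NOP [depth=0]
Event 29 (EXEC): [MAIN] PC=4: INC 1 -> ACC=-5 [depth=0]
Event 30 (EXEC): [MAIN] PC=5: HALT [depth=0]
Max depth observed: 2

Answer: 2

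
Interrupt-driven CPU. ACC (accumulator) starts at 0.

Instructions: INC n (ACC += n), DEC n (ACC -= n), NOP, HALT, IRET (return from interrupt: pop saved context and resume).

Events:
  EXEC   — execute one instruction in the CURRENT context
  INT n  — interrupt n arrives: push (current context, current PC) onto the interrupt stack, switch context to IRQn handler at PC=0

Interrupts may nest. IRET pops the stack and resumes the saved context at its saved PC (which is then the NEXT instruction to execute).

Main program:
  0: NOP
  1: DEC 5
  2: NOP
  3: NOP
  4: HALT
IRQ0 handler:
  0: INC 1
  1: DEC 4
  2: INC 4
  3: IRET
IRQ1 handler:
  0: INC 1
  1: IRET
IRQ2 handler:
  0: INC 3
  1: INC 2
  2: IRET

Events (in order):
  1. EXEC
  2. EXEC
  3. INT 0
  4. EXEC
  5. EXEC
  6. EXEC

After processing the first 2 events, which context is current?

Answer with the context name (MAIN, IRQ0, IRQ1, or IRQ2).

Event 1 (EXEC): [MAIN] PC=0: NOP
Event 2 (EXEC): [MAIN] PC=1: DEC 5 -> ACC=-5

Answer: MAIN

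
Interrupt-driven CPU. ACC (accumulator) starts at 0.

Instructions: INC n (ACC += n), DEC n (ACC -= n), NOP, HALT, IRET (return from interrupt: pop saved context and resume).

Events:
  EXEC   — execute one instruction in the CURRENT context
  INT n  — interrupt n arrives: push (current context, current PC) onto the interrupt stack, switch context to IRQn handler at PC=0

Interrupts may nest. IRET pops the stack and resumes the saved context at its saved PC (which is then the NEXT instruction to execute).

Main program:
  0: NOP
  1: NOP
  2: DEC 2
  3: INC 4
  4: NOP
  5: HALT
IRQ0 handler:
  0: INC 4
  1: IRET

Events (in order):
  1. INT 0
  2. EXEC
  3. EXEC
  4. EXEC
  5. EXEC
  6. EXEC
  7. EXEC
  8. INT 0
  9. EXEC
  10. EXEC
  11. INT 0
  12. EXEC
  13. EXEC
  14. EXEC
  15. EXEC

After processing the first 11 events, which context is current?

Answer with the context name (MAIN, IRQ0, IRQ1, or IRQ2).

Answer: IRQ0

Derivation:
Event 1 (INT 0): INT 0 arrives: push (MAIN, PC=0), enter IRQ0 at PC=0 (depth now 1)
Event 2 (EXEC): [IRQ0] PC=0: INC 4 -> ACC=4
Event 3 (EXEC): [IRQ0] PC=1: IRET -> resume MAIN at PC=0 (depth now 0)
Event 4 (EXEC): [MAIN] PC=0: NOP
Event 5 (EXEC): [MAIN] PC=1: NOP
Event 6 (EXEC): [MAIN] PC=2: DEC 2 -> ACC=2
Event 7 (EXEC): [MAIN] PC=3: INC 4 -> ACC=6
Event 8 (INT 0): INT 0 arrives: push (MAIN, PC=4), enter IRQ0 at PC=0 (depth now 1)
Event 9 (EXEC): [IRQ0] PC=0: INC 4 -> ACC=10
Event 10 (EXEC): [IRQ0] PC=1: IRET -> resume MAIN at PC=4 (depth now 0)
Event 11 (INT 0): INT 0 arrives: push (MAIN, PC=4), enter IRQ0 at PC=0 (depth now 1)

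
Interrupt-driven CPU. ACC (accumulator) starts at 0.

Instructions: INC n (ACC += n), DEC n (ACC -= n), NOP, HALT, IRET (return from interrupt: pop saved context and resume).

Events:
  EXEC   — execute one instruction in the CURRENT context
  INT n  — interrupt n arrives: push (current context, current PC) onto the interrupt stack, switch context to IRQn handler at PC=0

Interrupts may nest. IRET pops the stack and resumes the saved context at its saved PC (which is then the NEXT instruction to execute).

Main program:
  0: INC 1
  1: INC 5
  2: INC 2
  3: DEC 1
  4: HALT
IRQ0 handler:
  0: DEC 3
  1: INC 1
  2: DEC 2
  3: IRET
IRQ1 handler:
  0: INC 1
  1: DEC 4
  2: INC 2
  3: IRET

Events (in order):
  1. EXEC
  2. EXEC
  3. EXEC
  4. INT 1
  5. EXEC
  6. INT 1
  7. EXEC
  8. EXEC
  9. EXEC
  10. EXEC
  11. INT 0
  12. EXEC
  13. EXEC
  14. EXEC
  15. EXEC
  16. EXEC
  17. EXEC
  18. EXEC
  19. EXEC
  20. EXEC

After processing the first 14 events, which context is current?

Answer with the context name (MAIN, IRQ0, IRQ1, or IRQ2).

Event 1 (EXEC): [MAIN] PC=0: INC 1 -> ACC=1
Event 2 (EXEC): [MAIN] PC=1: INC 5 -> ACC=6
Event 3 (EXEC): [MAIN] PC=2: INC 2 -> ACC=8
Event 4 (INT 1): INT 1 arrives: push (MAIN, PC=3), enter IRQ1 at PC=0 (depth now 1)
Event 5 (EXEC): [IRQ1] PC=0: INC 1 -> ACC=9
Event 6 (INT 1): INT 1 arrives: push (IRQ1, PC=1), enter IRQ1 at PC=0 (depth now 2)
Event 7 (EXEC): [IRQ1] PC=0: INC 1 -> ACC=10
Event 8 (EXEC): [IRQ1] PC=1: DEC 4 -> ACC=6
Event 9 (EXEC): [IRQ1] PC=2: INC 2 -> ACC=8
Event 10 (EXEC): [IRQ1] PC=3: IRET -> resume IRQ1 at PC=1 (depth now 1)
Event 11 (INT 0): INT 0 arrives: push (IRQ1, PC=1), enter IRQ0 at PC=0 (depth now 2)
Event 12 (EXEC): [IRQ0] PC=0: DEC 3 -> ACC=5
Event 13 (EXEC): [IRQ0] PC=1: INC 1 -> ACC=6
Event 14 (EXEC): [IRQ0] PC=2: DEC 2 -> ACC=4

Answer: IRQ0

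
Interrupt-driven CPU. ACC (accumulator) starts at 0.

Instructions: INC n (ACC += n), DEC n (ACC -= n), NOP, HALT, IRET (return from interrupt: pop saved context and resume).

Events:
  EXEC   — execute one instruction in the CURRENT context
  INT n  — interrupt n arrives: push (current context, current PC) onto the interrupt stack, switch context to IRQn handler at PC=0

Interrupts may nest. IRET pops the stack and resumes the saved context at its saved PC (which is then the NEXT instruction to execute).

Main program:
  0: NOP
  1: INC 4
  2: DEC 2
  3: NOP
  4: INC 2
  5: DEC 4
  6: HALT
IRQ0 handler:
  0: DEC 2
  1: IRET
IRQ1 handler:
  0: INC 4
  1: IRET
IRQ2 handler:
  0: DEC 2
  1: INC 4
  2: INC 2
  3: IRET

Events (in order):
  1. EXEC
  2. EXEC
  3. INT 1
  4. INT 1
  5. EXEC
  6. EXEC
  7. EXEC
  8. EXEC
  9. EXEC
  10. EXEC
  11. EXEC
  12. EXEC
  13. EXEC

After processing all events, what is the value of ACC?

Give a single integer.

Answer: 8

Derivation:
Event 1 (EXEC): [MAIN] PC=0: NOP
Event 2 (EXEC): [MAIN] PC=1: INC 4 -> ACC=4
Event 3 (INT 1): INT 1 arrives: push (MAIN, PC=2), enter IRQ1 at PC=0 (depth now 1)
Event 4 (INT 1): INT 1 arrives: push (IRQ1, PC=0), enter IRQ1 at PC=0 (depth now 2)
Event 5 (EXEC): [IRQ1] PC=0: INC 4 -> ACC=8
Event 6 (EXEC): [IRQ1] PC=1: IRET -> resume IRQ1 at PC=0 (depth now 1)
Event 7 (EXEC): [IRQ1] PC=0: INC 4 -> ACC=12
Event 8 (EXEC): [IRQ1] PC=1: IRET -> resume MAIN at PC=2 (depth now 0)
Event 9 (EXEC): [MAIN] PC=2: DEC 2 -> ACC=10
Event 10 (EXEC): [MAIN] PC=3: NOP
Event 11 (EXEC): [MAIN] PC=4: INC 2 -> ACC=12
Event 12 (EXEC): [MAIN] PC=5: DEC 4 -> ACC=8
Event 13 (EXEC): [MAIN] PC=6: HALT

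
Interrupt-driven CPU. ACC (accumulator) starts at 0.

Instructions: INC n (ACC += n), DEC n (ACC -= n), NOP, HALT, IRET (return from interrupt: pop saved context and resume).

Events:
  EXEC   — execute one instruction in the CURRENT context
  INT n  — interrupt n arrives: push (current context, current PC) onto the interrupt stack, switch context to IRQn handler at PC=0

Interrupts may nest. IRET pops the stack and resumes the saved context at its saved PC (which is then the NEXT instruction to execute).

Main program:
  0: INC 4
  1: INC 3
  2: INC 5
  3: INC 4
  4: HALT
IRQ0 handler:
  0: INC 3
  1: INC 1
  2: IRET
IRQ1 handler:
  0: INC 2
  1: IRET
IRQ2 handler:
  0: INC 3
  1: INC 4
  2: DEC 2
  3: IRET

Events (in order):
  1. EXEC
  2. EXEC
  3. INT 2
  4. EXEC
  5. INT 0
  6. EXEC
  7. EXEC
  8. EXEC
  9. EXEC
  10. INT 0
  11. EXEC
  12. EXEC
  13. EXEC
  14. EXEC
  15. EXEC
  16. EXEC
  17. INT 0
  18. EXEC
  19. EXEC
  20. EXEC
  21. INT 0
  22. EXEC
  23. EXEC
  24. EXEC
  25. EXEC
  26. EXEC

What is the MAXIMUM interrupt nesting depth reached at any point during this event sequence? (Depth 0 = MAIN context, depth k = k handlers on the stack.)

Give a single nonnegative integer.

Answer: 2

Derivation:
Event 1 (EXEC): [MAIN] PC=0: INC 4 -> ACC=4 [depth=0]
Event 2 (EXEC): [MAIN] PC=1: INC 3 -> ACC=7 [depth=0]
Event 3 (INT 2): INT 2 arrives: push (MAIN, PC=2), enter IRQ2 at PC=0 (depth now 1) [depth=1]
Event 4 (EXEC): [IRQ2] PC=0: INC 3 -> ACC=10 [depth=1]
Event 5 (INT 0): INT 0 arrives: push (IRQ2, PC=1), enter IRQ0 at PC=0 (depth now 2) [depth=2]
Event 6 (EXEC): [IRQ0] PC=0: INC 3 -> ACC=13 [depth=2]
Event 7 (EXEC): [IRQ0] PC=1: INC 1 -> ACC=14 [depth=2]
Event 8 (EXEC): [IRQ0] PC=2: IRET -> resume IRQ2 at PC=1 (depth now 1) [depth=1]
Event 9 (EXEC): [IRQ2] PC=1: INC 4 -> ACC=18 [depth=1]
Event 10 (INT 0): INT 0 arrives: push (IRQ2, PC=2), enter IRQ0 at PC=0 (depth now 2) [depth=2]
Event 11 (EXEC): [IRQ0] PC=0: INC 3 -> ACC=21 [depth=2]
Event 12 (EXEC): [IRQ0] PC=1: INC 1 -> ACC=22 [depth=2]
Event 13 (EXEC): [IRQ0] PC=2: IRET -> resume IRQ2 at PC=2 (depth now 1) [depth=1]
Event 14 (EXEC): [IRQ2] PC=2: DEC 2 -> ACC=20 [depth=1]
Event 15 (EXEC): [IRQ2] PC=3: IRET -> resume MAIN at PC=2 (depth now 0) [depth=0]
Event 16 (EXEC): [MAIN] PC=2: INC 5 -> ACC=25 [depth=0]
Event 17 (INT 0): INT 0 arrives: push (MAIN, PC=3), enter IRQ0 at PC=0 (depth now 1) [depth=1]
Event 18 (EXEC): [IRQ0] PC=0: INC 3 -> ACC=28 [depth=1]
Event 19 (EXEC): [IRQ0] PC=1: INC 1 -> ACC=29 [depth=1]
Event 20 (EXEC): [IRQ0] PC=2: IRET -> resume MAIN at PC=3 (depth now 0) [depth=0]
Event 21 (INT 0): INT 0 arrives: push (MAIN, PC=3), enter IRQ0 at PC=0 (depth now 1) [depth=1]
Event 22 (EXEC): [IRQ0] PC=0: INC 3 -> ACC=32 [depth=1]
Event 23 (EXEC): [IRQ0] PC=1: INC 1 -> ACC=33 [depth=1]
Event 24 (EXEC): [IRQ0] PC=2: IRET -> resume MAIN at PC=3 (depth now 0) [depth=0]
Event 25 (EXEC): [MAIN] PC=3: INC 4 -> ACC=37 [depth=0]
Event 26 (EXEC): [MAIN] PC=4: HALT [depth=0]
Max depth observed: 2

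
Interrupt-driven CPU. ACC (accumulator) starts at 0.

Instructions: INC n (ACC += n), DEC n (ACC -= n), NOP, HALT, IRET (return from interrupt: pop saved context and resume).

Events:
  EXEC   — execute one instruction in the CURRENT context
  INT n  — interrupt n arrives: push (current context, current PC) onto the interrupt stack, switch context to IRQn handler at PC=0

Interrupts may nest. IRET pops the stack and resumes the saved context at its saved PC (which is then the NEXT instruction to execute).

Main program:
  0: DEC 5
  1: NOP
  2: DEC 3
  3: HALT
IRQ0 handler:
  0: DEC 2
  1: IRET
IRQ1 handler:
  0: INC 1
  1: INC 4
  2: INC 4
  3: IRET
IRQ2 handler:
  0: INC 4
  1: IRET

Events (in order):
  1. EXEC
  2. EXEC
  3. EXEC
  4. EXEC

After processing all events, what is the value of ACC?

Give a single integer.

Answer: -8

Derivation:
Event 1 (EXEC): [MAIN] PC=0: DEC 5 -> ACC=-5
Event 2 (EXEC): [MAIN] PC=1: NOP
Event 3 (EXEC): [MAIN] PC=2: DEC 3 -> ACC=-8
Event 4 (EXEC): [MAIN] PC=3: HALT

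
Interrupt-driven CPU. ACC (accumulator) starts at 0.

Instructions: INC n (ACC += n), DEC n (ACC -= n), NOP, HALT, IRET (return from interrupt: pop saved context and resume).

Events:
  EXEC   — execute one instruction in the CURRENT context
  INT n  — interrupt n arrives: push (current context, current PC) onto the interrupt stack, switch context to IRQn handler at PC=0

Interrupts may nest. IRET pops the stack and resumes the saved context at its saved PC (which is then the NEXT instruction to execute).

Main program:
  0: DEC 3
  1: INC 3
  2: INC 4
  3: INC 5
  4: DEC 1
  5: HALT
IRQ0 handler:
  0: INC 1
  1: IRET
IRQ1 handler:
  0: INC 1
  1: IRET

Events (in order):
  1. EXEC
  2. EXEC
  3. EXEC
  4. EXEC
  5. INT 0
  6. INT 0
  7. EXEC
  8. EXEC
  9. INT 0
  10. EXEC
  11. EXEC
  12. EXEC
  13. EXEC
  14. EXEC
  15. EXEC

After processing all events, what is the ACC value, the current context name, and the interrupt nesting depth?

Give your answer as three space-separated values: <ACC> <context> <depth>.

Answer: 11 MAIN 0

Derivation:
Event 1 (EXEC): [MAIN] PC=0: DEC 3 -> ACC=-3
Event 2 (EXEC): [MAIN] PC=1: INC 3 -> ACC=0
Event 3 (EXEC): [MAIN] PC=2: INC 4 -> ACC=4
Event 4 (EXEC): [MAIN] PC=3: INC 5 -> ACC=9
Event 5 (INT 0): INT 0 arrives: push (MAIN, PC=4), enter IRQ0 at PC=0 (depth now 1)
Event 6 (INT 0): INT 0 arrives: push (IRQ0, PC=0), enter IRQ0 at PC=0 (depth now 2)
Event 7 (EXEC): [IRQ0] PC=0: INC 1 -> ACC=10
Event 8 (EXEC): [IRQ0] PC=1: IRET -> resume IRQ0 at PC=0 (depth now 1)
Event 9 (INT 0): INT 0 arrives: push (IRQ0, PC=0), enter IRQ0 at PC=0 (depth now 2)
Event 10 (EXEC): [IRQ0] PC=0: INC 1 -> ACC=11
Event 11 (EXEC): [IRQ0] PC=1: IRET -> resume IRQ0 at PC=0 (depth now 1)
Event 12 (EXEC): [IRQ0] PC=0: INC 1 -> ACC=12
Event 13 (EXEC): [IRQ0] PC=1: IRET -> resume MAIN at PC=4 (depth now 0)
Event 14 (EXEC): [MAIN] PC=4: DEC 1 -> ACC=11
Event 15 (EXEC): [MAIN] PC=5: HALT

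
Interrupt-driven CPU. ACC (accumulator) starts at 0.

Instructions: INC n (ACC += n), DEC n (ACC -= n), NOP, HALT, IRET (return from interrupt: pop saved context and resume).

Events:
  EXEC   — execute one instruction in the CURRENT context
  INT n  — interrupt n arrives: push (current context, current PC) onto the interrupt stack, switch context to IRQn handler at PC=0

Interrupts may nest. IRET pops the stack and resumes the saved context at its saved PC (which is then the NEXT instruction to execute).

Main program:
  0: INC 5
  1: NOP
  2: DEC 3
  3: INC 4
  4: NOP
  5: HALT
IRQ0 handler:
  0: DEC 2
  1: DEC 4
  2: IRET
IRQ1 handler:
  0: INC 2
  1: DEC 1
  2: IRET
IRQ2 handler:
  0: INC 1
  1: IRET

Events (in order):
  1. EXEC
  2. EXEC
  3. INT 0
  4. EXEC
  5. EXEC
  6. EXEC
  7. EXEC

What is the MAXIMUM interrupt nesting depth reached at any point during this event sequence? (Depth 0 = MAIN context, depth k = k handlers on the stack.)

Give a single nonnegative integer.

Answer: 1

Derivation:
Event 1 (EXEC): [MAIN] PC=0: INC 5 -> ACC=5 [depth=0]
Event 2 (EXEC): [MAIN] PC=1: NOP [depth=0]
Event 3 (INT 0): INT 0 arrives: push (MAIN, PC=2), enter IRQ0 at PC=0 (depth now 1) [depth=1]
Event 4 (EXEC): [IRQ0] PC=0: DEC 2 -> ACC=3 [depth=1]
Event 5 (EXEC): [IRQ0] PC=1: DEC 4 -> ACC=-1 [depth=1]
Event 6 (EXEC): [IRQ0] PC=2: IRET -> resume MAIN at PC=2 (depth now 0) [depth=0]
Event 7 (EXEC): [MAIN] PC=2: DEC 3 -> ACC=-4 [depth=0]
Max depth observed: 1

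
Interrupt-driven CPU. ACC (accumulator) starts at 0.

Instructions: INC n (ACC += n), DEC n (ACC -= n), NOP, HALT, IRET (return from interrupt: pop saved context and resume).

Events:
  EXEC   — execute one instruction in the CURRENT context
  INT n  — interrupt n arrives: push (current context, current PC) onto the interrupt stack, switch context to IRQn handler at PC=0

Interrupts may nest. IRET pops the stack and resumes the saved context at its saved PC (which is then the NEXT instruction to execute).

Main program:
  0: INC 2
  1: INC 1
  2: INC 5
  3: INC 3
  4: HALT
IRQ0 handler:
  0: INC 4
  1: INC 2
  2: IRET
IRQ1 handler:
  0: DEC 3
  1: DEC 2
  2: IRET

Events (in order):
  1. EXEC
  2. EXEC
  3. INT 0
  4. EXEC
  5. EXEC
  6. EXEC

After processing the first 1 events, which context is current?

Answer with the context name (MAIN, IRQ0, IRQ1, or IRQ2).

Event 1 (EXEC): [MAIN] PC=0: INC 2 -> ACC=2

Answer: MAIN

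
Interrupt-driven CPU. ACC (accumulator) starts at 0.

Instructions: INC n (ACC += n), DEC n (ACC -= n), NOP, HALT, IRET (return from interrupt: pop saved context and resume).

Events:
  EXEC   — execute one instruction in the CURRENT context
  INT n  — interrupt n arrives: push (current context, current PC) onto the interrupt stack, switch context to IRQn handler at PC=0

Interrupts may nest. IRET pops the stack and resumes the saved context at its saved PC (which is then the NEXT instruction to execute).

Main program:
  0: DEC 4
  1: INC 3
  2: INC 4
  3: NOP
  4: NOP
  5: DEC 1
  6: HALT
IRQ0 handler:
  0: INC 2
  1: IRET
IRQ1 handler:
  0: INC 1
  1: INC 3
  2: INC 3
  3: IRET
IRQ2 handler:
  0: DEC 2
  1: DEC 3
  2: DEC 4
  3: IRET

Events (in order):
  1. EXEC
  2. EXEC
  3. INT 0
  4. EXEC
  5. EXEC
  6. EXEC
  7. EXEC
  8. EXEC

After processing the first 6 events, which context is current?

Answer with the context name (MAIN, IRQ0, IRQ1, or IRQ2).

Answer: MAIN

Derivation:
Event 1 (EXEC): [MAIN] PC=0: DEC 4 -> ACC=-4
Event 2 (EXEC): [MAIN] PC=1: INC 3 -> ACC=-1
Event 3 (INT 0): INT 0 arrives: push (MAIN, PC=2), enter IRQ0 at PC=0 (depth now 1)
Event 4 (EXEC): [IRQ0] PC=0: INC 2 -> ACC=1
Event 5 (EXEC): [IRQ0] PC=1: IRET -> resume MAIN at PC=2 (depth now 0)
Event 6 (EXEC): [MAIN] PC=2: INC 4 -> ACC=5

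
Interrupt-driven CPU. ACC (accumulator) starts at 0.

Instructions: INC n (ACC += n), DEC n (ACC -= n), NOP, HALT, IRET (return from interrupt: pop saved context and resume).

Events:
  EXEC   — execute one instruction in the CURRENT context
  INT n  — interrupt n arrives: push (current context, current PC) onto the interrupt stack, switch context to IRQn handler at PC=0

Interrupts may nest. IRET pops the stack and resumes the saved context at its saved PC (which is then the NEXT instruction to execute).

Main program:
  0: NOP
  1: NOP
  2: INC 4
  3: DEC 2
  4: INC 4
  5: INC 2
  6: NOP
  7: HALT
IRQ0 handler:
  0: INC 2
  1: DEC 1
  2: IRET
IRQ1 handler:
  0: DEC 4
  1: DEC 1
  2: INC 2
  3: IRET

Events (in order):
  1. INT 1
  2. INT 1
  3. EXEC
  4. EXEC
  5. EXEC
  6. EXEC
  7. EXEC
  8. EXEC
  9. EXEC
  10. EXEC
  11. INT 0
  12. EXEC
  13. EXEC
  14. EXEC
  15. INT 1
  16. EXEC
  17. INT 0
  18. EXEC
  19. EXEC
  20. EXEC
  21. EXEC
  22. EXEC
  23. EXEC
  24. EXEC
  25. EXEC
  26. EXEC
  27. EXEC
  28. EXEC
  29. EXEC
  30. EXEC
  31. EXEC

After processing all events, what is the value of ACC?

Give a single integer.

Answer: 1

Derivation:
Event 1 (INT 1): INT 1 arrives: push (MAIN, PC=0), enter IRQ1 at PC=0 (depth now 1)
Event 2 (INT 1): INT 1 arrives: push (IRQ1, PC=0), enter IRQ1 at PC=0 (depth now 2)
Event 3 (EXEC): [IRQ1] PC=0: DEC 4 -> ACC=-4
Event 4 (EXEC): [IRQ1] PC=1: DEC 1 -> ACC=-5
Event 5 (EXEC): [IRQ1] PC=2: INC 2 -> ACC=-3
Event 6 (EXEC): [IRQ1] PC=3: IRET -> resume IRQ1 at PC=0 (depth now 1)
Event 7 (EXEC): [IRQ1] PC=0: DEC 4 -> ACC=-7
Event 8 (EXEC): [IRQ1] PC=1: DEC 1 -> ACC=-8
Event 9 (EXEC): [IRQ1] PC=2: INC 2 -> ACC=-6
Event 10 (EXEC): [IRQ1] PC=3: IRET -> resume MAIN at PC=0 (depth now 0)
Event 11 (INT 0): INT 0 arrives: push (MAIN, PC=0), enter IRQ0 at PC=0 (depth now 1)
Event 12 (EXEC): [IRQ0] PC=0: INC 2 -> ACC=-4
Event 13 (EXEC): [IRQ0] PC=1: DEC 1 -> ACC=-5
Event 14 (EXEC): [IRQ0] PC=2: IRET -> resume MAIN at PC=0 (depth now 0)
Event 15 (INT 1): INT 1 arrives: push (MAIN, PC=0), enter IRQ1 at PC=0 (depth now 1)
Event 16 (EXEC): [IRQ1] PC=0: DEC 4 -> ACC=-9
Event 17 (INT 0): INT 0 arrives: push (IRQ1, PC=1), enter IRQ0 at PC=0 (depth now 2)
Event 18 (EXEC): [IRQ0] PC=0: INC 2 -> ACC=-7
Event 19 (EXEC): [IRQ0] PC=1: DEC 1 -> ACC=-8
Event 20 (EXEC): [IRQ0] PC=2: IRET -> resume IRQ1 at PC=1 (depth now 1)
Event 21 (EXEC): [IRQ1] PC=1: DEC 1 -> ACC=-9
Event 22 (EXEC): [IRQ1] PC=2: INC 2 -> ACC=-7
Event 23 (EXEC): [IRQ1] PC=3: IRET -> resume MAIN at PC=0 (depth now 0)
Event 24 (EXEC): [MAIN] PC=0: NOP
Event 25 (EXEC): [MAIN] PC=1: NOP
Event 26 (EXEC): [MAIN] PC=2: INC 4 -> ACC=-3
Event 27 (EXEC): [MAIN] PC=3: DEC 2 -> ACC=-5
Event 28 (EXEC): [MAIN] PC=4: INC 4 -> ACC=-1
Event 29 (EXEC): [MAIN] PC=5: INC 2 -> ACC=1
Event 30 (EXEC): [MAIN] PC=6: NOP
Event 31 (EXEC): [MAIN] PC=7: HALT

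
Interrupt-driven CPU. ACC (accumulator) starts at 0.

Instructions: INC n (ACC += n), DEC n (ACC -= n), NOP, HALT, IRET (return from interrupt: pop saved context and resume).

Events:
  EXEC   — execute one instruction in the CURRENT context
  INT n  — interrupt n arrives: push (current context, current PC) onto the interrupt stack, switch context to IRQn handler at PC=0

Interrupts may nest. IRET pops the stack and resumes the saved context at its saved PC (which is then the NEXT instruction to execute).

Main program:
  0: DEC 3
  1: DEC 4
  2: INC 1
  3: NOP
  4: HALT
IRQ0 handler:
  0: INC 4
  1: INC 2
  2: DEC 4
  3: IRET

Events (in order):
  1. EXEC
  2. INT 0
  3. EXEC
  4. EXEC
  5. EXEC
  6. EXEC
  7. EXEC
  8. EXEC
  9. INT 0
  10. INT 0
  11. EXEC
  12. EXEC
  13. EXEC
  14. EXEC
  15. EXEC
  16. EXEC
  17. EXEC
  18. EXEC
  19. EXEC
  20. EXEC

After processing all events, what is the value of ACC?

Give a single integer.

Answer: 0

Derivation:
Event 1 (EXEC): [MAIN] PC=0: DEC 3 -> ACC=-3
Event 2 (INT 0): INT 0 arrives: push (MAIN, PC=1), enter IRQ0 at PC=0 (depth now 1)
Event 3 (EXEC): [IRQ0] PC=0: INC 4 -> ACC=1
Event 4 (EXEC): [IRQ0] PC=1: INC 2 -> ACC=3
Event 5 (EXEC): [IRQ0] PC=2: DEC 4 -> ACC=-1
Event 6 (EXEC): [IRQ0] PC=3: IRET -> resume MAIN at PC=1 (depth now 0)
Event 7 (EXEC): [MAIN] PC=1: DEC 4 -> ACC=-5
Event 8 (EXEC): [MAIN] PC=2: INC 1 -> ACC=-4
Event 9 (INT 0): INT 0 arrives: push (MAIN, PC=3), enter IRQ0 at PC=0 (depth now 1)
Event 10 (INT 0): INT 0 arrives: push (IRQ0, PC=0), enter IRQ0 at PC=0 (depth now 2)
Event 11 (EXEC): [IRQ0] PC=0: INC 4 -> ACC=0
Event 12 (EXEC): [IRQ0] PC=1: INC 2 -> ACC=2
Event 13 (EXEC): [IRQ0] PC=2: DEC 4 -> ACC=-2
Event 14 (EXEC): [IRQ0] PC=3: IRET -> resume IRQ0 at PC=0 (depth now 1)
Event 15 (EXEC): [IRQ0] PC=0: INC 4 -> ACC=2
Event 16 (EXEC): [IRQ0] PC=1: INC 2 -> ACC=4
Event 17 (EXEC): [IRQ0] PC=2: DEC 4 -> ACC=0
Event 18 (EXEC): [IRQ0] PC=3: IRET -> resume MAIN at PC=3 (depth now 0)
Event 19 (EXEC): [MAIN] PC=3: NOP
Event 20 (EXEC): [MAIN] PC=4: HALT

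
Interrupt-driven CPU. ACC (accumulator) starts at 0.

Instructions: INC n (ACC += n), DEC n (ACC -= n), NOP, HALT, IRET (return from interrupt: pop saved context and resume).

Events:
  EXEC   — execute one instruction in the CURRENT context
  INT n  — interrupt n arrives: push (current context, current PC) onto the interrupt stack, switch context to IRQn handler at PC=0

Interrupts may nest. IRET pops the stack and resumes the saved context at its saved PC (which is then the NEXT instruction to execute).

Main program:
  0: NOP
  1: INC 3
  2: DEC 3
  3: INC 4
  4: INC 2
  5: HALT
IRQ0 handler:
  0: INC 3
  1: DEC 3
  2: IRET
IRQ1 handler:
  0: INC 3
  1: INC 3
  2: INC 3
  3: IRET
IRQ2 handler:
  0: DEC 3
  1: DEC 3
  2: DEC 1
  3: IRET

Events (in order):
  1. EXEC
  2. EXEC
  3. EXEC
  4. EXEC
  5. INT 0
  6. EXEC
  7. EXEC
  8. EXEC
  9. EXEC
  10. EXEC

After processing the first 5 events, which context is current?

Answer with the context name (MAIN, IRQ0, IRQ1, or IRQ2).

Event 1 (EXEC): [MAIN] PC=0: NOP
Event 2 (EXEC): [MAIN] PC=1: INC 3 -> ACC=3
Event 3 (EXEC): [MAIN] PC=2: DEC 3 -> ACC=0
Event 4 (EXEC): [MAIN] PC=3: INC 4 -> ACC=4
Event 5 (INT 0): INT 0 arrives: push (MAIN, PC=4), enter IRQ0 at PC=0 (depth now 1)

Answer: IRQ0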